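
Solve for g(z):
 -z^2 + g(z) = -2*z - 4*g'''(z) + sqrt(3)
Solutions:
 g(z) = C3*exp(-2^(1/3)*z/2) + z^2 - 2*z + (C1*sin(2^(1/3)*sqrt(3)*z/4) + C2*cos(2^(1/3)*sqrt(3)*z/4))*exp(2^(1/3)*z/4) + sqrt(3)


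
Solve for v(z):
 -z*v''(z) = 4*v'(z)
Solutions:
 v(z) = C1 + C2/z^3


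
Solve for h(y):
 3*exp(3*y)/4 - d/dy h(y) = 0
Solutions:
 h(y) = C1 + exp(3*y)/4


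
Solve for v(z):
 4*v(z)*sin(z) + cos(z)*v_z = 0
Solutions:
 v(z) = C1*cos(z)^4


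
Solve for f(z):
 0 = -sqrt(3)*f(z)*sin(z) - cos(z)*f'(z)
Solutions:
 f(z) = C1*cos(z)^(sqrt(3))


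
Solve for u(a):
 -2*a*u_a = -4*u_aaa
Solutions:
 u(a) = C1 + Integral(C2*airyai(2^(2/3)*a/2) + C3*airybi(2^(2/3)*a/2), a)


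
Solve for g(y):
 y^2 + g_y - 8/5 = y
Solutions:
 g(y) = C1 - y^3/3 + y^2/2 + 8*y/5


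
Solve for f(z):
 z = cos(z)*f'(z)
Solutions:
 f(z) = C1 + Integral(z/cos(z), z)


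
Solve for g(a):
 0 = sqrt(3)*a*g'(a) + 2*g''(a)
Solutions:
 g(a) = C1 + C2*erf(3^(1/4)*a/2)


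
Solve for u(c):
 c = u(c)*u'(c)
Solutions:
 u(c) = -sqrt(C1 + c^2)
 u(c) = sqrt(C1 + c^2)


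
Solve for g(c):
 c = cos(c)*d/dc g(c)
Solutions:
 g(c) = C1 + Integral(c/cos(c), c)


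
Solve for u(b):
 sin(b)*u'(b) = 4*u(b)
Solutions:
 u(b) = C1*(cos(b)^2 - 2*cos(b) + 1)/(cos(b)^2 + 2*cos(b) + 1)


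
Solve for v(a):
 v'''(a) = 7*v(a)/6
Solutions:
 v(a) = C3*exp(6^(2/3)*7^(1/3)*a/6) + (C1*sin(2^(2/3)*3^(1/6)*7^(1/3)*a/4) + C2*cos(2^(2/3)*3^(1/6)*7^(1/3)*a/4))*exp(-6^(2/3)*7^(1/3)*a/12)


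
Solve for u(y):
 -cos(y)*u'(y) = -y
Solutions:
 u(y) = C1 + Integral(y/cos(y), y)


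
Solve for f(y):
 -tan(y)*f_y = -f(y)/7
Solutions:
 f(y) = C1*sin(y)^(1/7)


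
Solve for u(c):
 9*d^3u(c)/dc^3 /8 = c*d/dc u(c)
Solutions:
 u(c) = C1 + Integral(C2*airyai(2*3^(1/3)*c/3) + C3*airybi(2*3^(1/3)*c/3), c)


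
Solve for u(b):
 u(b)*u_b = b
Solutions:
 u(b) = -sqrt(C1 + b^2)
 u(b) = sqrt(C1 + b^2)


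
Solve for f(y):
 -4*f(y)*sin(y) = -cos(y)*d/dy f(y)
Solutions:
 f(y) = C1/cos(y)^4


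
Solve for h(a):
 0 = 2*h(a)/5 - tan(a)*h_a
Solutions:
 h(a) = C1*sin(a)^(2/5)


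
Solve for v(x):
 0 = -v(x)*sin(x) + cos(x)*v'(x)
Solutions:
 v(x) = C1/cos(x)


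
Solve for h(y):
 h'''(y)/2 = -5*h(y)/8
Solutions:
 h(y) = C3*exp(-10^(1/3)*y/2) + (C1*sin(10^(1/3)*sqrt(3)*y/4) + C2*cos(10^(1/3)*sqrt(3)*y/4))*exp(10^(1/3)*y/4)


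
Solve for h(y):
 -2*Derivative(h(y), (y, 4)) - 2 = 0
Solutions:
 h(y) = C1 + C2*y + C3*y^2 + C4*y^3 - y^4/24


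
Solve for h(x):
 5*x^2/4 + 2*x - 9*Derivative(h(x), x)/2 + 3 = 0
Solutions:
 h(x) = C1 + 5*x^3/54 + 2*x^2/9 + 2*x/3


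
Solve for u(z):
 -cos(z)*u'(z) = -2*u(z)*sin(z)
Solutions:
 u(z) = C1/cos(z)^2


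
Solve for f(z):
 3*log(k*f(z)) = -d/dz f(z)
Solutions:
 li(k*f(z))/k = C1 - 3*z


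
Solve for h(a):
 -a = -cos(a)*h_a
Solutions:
 h(a) = C1 + Integral(a/cos(a), a)


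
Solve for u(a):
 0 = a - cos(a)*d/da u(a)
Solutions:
 u(a) = C1 + Integral(a/cos(a), a)


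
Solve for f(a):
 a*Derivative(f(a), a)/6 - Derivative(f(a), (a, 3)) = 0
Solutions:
 f(a) = C1 + Integral(C2*airyai(6^(2/3)*a/6) + C3*airybi(6^(2/3)*a/6), a)


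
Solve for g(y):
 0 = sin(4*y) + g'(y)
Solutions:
 g(y) = C1 + cos(4*y)/4


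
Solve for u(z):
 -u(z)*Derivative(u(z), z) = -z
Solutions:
 u(z) = -sqrt(C1 + z^2)
 u(z) = sqrt(C1 + z^2)


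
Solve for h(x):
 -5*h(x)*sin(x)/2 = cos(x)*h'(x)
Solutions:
 h(x) = C1*cos(x)^(5/2)


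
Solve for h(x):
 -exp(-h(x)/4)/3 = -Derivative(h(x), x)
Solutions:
 h(x) = 4*log(C1 + x/12)


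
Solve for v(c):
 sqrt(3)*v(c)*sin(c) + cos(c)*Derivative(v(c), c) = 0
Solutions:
 v(c) = C1*cos(c)^(sqrt(3))


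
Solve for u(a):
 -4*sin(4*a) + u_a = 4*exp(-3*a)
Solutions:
 u(a) = C1 - cos(4*a) - 4*exp(-3*a)/3


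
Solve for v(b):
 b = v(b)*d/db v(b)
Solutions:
 v(b) = -sqrt(C1 + b^2)
 v(b) = sqrt(C1 + b^2)


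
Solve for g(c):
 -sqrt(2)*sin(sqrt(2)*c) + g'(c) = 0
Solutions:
 g(c) = C1 - cos(sqrt(2)*c)


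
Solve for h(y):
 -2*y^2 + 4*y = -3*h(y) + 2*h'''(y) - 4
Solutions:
 h(y) = C3*exp(2^(2/3)*3^(1/3)*y/2) + 2*y^2/3 - 4*y/3 + (C1*sin(2^(2/3)*3^(5/6)*y/4) + C2*cos(2^(2/3)*3^(5/6)*y/4))*exp(-2^(2/3)*3^(1/3)*y/4) - 4/3


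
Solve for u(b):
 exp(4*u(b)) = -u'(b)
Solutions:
 u(b) = log(-I*(1/(C1 + 4*b))^(1/4))
 u(b) = log(I*(1/(C1 + 4*b))^(1/4))
 u(b) = log(-(1/(C1 + 4*b))^(1/4))
 u(b) = log(1/(C1 + 4*b))/4


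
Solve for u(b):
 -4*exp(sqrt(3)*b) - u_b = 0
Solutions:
 u(b) = C1 - 4*sqrt(3)*exp(sqrt(3)*b)/3


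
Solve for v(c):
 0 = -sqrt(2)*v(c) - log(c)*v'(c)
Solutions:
 v(c) = C1*exp(-sqrt(2)*li(c))


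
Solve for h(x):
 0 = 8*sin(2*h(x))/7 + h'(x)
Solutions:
 8*x/7 + log(cos(2*h(x)) - 1)/4 - log(cos(2*h(x)) + 1)/4 = C1


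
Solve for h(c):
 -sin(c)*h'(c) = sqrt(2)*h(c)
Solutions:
 h(c) = C1*(cos(c) + 1)^(sqrt(2)/2)/(cos(c) - 1)^(sqrt(2)/2)


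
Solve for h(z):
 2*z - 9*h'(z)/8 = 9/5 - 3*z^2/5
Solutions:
 h(z) = C1 + 8*z^3/45 + 8*z^2/9 - 8*z/5


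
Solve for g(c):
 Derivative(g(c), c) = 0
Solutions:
 g(c) = C1


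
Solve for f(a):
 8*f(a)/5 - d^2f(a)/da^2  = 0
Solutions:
 f(a) = C1*exp(-2*sqrt(10)*a/5) + C2*exp(2*sqrt(10)*a/5)


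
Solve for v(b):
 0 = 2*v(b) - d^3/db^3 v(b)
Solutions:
 v(b) = C3*exp(2^(1/3)*b) + (C1*sin(2^(1/3)*sqrt(3)*b/2) + C2*cos(2^(1/3)*sqrt(3)*b/2))*exp(-2^(1/3)*b/2)


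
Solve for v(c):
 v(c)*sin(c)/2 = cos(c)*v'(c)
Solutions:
 v(c) = C1/sqrt(cos(c))


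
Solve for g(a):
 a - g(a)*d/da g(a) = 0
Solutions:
 g(a) = -sqrt(C1 + a^2)
 g(a) = sqrt(C1 + a^2)


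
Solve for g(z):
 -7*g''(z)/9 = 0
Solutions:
 g(z) = C1 + C2*z


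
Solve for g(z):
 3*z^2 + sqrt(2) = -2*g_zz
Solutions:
 g(z) = C1 + C2*z - z^4/8 - sqrt(2)*z^2/4


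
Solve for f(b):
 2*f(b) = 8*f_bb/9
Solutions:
 f(b) = C1*exp(-3*b/2) + C2*exp(3*b/2)


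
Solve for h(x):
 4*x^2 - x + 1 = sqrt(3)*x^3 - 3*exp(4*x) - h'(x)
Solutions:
 h(x) = C1 + sqrt(3)*x^4/4 - 4*x^3/3 + x^2/2 - x - 3*exp(4*x)/4


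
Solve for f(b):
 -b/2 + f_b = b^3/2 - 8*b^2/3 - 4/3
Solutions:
 f(b) = C1 + b^4/8 - 8*b^3/9 + b^2/4 - 4*b/3


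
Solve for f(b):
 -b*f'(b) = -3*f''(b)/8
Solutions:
 f(b) = C1 + C2*erfi(2*sqrt(3)*b/3)


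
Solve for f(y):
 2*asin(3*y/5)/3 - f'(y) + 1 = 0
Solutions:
 f(y) = C1 + 2*y*asin(3*y/5)/3 + y + 2*sqrt(25 - 9*y^2)/9


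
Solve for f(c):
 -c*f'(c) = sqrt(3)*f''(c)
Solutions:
 f(c) = C1 + C2*erf(sqrt(2)*3^(3/4)*c/6)


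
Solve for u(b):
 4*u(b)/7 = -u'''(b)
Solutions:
 u(b) = C3*exp(-14^(2/3)*b/7) + (C1*sin(14^(2/3)*sqrt(3)*b/14) + C2*cos(14^(2/3)*sqrt(3)*b/14))*exp(14^(2/3)*b/14)


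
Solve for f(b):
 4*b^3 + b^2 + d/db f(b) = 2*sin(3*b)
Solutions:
 f(b) = C1 - b^4 - b^3/3 - 2*cos(3*b)/3


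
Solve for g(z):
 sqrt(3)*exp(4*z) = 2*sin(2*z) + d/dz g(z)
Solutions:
 g(z) = C1 + sqrt(3)*exp(4*z)/4 + cos(2*z)


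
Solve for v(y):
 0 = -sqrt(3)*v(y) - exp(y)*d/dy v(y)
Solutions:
 v(y) = C1*exp(sqrt(3)*exp(-y))


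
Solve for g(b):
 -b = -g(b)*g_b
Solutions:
 g(b) = -sqrt(C1 + b^2)
 g(b) = sqrt(C1 + b^2)


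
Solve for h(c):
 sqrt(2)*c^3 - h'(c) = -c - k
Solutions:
 h(c) = C1 + sqrt(2)*c^4/4 + c^2/2 + c*k


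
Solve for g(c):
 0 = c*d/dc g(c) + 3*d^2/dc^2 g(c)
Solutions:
 g(c) = C1 + C2*erf(sqrt(6)*c/6)


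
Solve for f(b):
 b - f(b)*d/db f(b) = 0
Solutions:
 f(b) = -sqrt(C1 + b^2)
 f(b) = sqrt(C1 + b^2)


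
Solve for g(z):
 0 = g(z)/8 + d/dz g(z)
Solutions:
 g(z) = C1*exp(-z/8)


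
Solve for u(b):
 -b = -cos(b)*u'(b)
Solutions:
 u(b) = C1 + Integral(b/cos(b), b)


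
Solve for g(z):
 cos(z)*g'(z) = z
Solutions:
 g(z) = C1 + Integral(z/cos(z), z)


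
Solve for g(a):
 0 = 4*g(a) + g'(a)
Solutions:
 g(a) = C1*exp(-4*a)


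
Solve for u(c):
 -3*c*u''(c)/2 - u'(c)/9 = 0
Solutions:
 u(c) = C1 + C2*c^(25/27)


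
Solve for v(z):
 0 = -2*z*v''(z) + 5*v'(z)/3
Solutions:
 v(z) = C1 + C2*z^(11/6)


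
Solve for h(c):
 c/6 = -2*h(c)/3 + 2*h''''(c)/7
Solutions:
 h(c) = C1*exp(-3^(3/4)*7^(1/4)*c/3) + C2*exp(3^(3/4)*7^(1/4)*c/3) + C3*sin(3^(3/4)*7^(1/4)*c/3) + C4*cos(3^(3/4)*7^(1/4)*c/3) - c/4


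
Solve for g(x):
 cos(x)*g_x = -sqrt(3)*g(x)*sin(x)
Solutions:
 g(x) = C1*cos(x)^(sqrt(3))


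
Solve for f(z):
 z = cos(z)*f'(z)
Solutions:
 f(z) = C1 + Integral(z/cos(z), z)


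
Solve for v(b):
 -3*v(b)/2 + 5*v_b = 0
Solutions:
 v(b) = C1*exp(3*b/10)


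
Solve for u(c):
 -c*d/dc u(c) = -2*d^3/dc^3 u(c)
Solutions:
 u(c) = C1 + Integral(C2*airyai(2^(2/3)*c/2) + C3*airybi(2^(2/3)*c/2), c)


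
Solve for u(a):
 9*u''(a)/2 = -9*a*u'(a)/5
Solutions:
 u(a) = C1 + C2*erf(sqrt(5)*a/5)


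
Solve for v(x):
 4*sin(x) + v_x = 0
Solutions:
 v(x) = C1 + 4*cos(x)


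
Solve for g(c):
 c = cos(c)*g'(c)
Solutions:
 g(c) = C1 + Integral(c/cos(c), c)


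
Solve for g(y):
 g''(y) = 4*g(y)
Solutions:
 g(y) = C1*exp(-2*y) + C2*exp(2*y)


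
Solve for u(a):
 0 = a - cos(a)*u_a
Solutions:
 u(a) = C1 + Integral(a/cos(a), a)


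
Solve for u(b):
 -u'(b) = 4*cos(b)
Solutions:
 u(b) = C1 - 4*sin(b)


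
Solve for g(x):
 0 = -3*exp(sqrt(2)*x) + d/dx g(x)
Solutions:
 g(x) = C1 + 3*sqrt(2)*exp(sqrt(2)*x)/2


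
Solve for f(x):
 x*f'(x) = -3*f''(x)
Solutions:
 f(x) = C1 + C2*erf(sqrt(6)*x/6)


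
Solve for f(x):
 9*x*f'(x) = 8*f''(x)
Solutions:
 f(x) = C1 + C2*erfi(3*x/4)


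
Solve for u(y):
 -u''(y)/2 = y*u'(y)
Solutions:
 u(y) = C1 + C2*erf(y)


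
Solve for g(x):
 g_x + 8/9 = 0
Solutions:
 g(x) = C1 - 8*x/9


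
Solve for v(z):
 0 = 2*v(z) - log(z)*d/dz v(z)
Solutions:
 v(z) = C1*exp(2*li(z))


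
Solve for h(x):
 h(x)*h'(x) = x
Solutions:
 h(x) = -sqrt(C1 + x^2)
 h(x) = sqrt(C1 + x^2)


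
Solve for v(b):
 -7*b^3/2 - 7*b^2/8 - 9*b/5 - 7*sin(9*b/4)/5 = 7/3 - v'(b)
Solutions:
 v(b) = C1 + 7*b^4/8 + 7*b^3/24 + 9*b^2/10 + 7*b/3 - 28*cos(9*b/4)/45


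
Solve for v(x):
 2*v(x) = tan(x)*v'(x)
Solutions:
 v(x) = C1*sin(x)^2


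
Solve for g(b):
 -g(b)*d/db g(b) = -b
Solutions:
 g(b) = -sqrt(C1 + b^2)
 g(b) = sqrt(C1 + b^2)


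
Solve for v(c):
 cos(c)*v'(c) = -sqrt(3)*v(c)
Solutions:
 v(c) = C1*(sin(c) - 1)^(sqrt(3)/2)/(sin(c) + 1)^(sqrt(3)/2)


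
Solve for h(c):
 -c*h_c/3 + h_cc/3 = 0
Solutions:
 h(c) = C1 + C2*erfi(sqrt(2)*c/2)


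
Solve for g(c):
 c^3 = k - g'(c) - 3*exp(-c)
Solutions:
 g(c) = C1 - c^4/4 + c*k + 3*exp(-c)


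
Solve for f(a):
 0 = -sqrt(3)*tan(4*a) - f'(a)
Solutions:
 f(a) = C1 + sqrt(3)*log(cos(4*a))/4


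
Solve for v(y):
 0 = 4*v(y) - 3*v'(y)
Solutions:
 v(y) = C1*exp(4*y/3)


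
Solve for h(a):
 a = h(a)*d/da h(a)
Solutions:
 h(a) = -sqrt(C1 + a^2)
 h(a) = sqrt(C1 + a^2)


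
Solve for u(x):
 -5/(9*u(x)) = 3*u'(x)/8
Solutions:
 u(x) = -sqrt(C1 - 240*x)/9
 u(x) = sqrt(C1 - 240*x)/9


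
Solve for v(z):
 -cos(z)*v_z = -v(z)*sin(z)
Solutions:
 v(z) = C1/cos(z)


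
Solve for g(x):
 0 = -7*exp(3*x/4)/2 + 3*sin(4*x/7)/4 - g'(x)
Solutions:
 g(x) = C1 - 14*exp(3*x/4)/3 - 21*cos(4*x/7)/16


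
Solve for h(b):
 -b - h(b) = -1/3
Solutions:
 h(b) = 1/3 - b


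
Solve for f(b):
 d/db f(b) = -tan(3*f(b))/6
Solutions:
 f(b) = -asin(C1*exp(-b/2))/3 + pi/3
 f(b) = asin(C1*exp(-b/2))/3


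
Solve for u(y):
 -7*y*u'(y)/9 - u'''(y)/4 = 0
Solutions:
 u(y) = C1 + Integral(C2*airyai(-84^(1/3)*y/3) + C3*airybi(-84^(1/3)*y/3), y)


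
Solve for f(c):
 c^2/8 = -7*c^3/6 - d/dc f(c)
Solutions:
 f(c) = C1 - 7*c^4/24 - c^3/24


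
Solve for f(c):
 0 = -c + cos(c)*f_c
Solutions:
 f(c) = C1 + Integral(c/cos(c), c)


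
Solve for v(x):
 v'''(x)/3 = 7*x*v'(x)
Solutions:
 v(x) = C1 + Integral(C2*airyai(21^(1/3)*x) + C3*airybi(21^(1/3)*x), x)


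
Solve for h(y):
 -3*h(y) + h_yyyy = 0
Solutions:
 h(y) = C1*exp(-3^(1/4)*y) + C2*exp(3^(1/4)*y) + C3*sin(3^(1/4)*y) + C4*cos(3^(1/4)*y)


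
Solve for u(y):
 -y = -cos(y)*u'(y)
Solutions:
 u(y) = C1 + Integral(y/cos(y), y)


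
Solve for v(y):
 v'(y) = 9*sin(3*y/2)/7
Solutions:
 v(y) = C1 - 6*cos(3*y/2)/7


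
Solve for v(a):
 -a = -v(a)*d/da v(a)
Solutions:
 v(a) = -sqrt(C1 + a^2)
 v(a) = sqrt(C1 + a^2)


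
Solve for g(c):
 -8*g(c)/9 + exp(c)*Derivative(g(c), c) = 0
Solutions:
 g(c) = C1*exp(-8*exp(-c)/9)


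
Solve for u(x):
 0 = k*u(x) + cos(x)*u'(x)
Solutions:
 u(x) = C1*exp(k*(log(sin(x) - 1) - log(sin(x) + 1))/2)


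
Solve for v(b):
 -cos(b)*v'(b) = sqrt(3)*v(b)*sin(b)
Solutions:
 v(b) = C1*cos(b)^(sqrt(3))


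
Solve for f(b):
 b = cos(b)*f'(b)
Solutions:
 f(b) = C1 + Integral(b/cos(b), b)


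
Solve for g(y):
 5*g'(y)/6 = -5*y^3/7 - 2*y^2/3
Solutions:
 g(y) = C1 - 3*y^4/14 - 4*y^3/15


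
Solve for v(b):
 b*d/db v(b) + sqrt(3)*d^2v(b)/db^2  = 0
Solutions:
 v(b) = C1 + C2*erf(sqrt(2)*3^(3/4)*b/6)


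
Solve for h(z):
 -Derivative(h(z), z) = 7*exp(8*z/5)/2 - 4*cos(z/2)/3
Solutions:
 h(z) = C1 - 35*exp(8*z/5)/16 + 8*sin(z/2)/3


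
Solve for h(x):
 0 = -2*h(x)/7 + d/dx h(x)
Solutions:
 h(x) = C1*exp(2*x/7)


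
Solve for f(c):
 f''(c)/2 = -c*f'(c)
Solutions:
 f(c) = C1 + C2*erf(c)


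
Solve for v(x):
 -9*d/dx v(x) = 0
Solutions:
 v(x) = C1


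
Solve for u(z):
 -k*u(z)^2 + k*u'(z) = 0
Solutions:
 u(z) = -1/(C1 + z)


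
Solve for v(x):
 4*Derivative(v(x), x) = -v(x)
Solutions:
 v(x) = C1*exp(-x/4)


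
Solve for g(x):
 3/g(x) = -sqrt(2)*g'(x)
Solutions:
 g(x) = -sqrt(C1 - 3*sqrt(2)*x)
 g(x) = sqrt(C1 - 3*sqrt(2)*x)


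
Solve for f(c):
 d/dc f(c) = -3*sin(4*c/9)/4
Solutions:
 f(c) = C1 + 27*cos(4*c/9)/16


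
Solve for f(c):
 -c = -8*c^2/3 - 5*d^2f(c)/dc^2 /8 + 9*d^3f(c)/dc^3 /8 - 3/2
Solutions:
 f(c) = C1 + C2*c + C3*exp(5*c/9) - 16*c^4/45 - 172*c^3/75 - 1698*c^2/125


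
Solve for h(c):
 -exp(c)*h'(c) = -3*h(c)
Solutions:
 h(c) = C1*exp(-3*exp(-c))


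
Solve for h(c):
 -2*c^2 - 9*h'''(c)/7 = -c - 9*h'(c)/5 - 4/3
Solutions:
 h(c) = C1 + C2*exp(-sqrt(35)*c/5) + C3*exp(sqrt(35)*c/5) + 10*c^3/27 - 5*c^2/18 + 160*c/189


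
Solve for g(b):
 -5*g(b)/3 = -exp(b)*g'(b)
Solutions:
 g(b) = C1*exp(-5*exp(-b)/3)


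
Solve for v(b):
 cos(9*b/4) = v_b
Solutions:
 v(b) = C1 + 4*sin(9*b/4)/9


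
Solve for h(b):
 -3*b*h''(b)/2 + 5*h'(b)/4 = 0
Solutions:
 h(b) = C1 + C2*b^(11/6)


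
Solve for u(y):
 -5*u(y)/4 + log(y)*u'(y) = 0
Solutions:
 u(y) = C1*exp(5*li(y)/4)


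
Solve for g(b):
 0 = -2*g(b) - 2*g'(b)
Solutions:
 g(b) = C1*exp(-b)


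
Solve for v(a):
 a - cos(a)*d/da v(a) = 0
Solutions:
 v(a) = C1 + Integral(a/cos(a), a)


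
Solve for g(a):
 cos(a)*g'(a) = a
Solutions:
 g(a) = C1 + Integral(a/cos(a), a)


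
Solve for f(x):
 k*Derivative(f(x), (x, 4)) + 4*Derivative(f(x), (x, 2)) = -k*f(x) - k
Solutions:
 f(x) = C1*exp(-x*sqrt((-sqrt(4 - k^2) - 2)/k)) + C2*exp(x*sqrt((-sqrt(4 - k^2) - 2)/k)) + C3*exp(-x*sqrt((sqrt(4 - k^2) - 2)/k)) + C4*exp(x*sqrt((sqrt(4 - k^2) - 2)/k)) - 1


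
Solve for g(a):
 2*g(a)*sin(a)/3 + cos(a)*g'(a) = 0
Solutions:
 g(a) = C1*cos(a)^(2/3)


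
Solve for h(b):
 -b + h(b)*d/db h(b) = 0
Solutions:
 h(b) = -sqrt(C1 + b^2)
 h(b) = sqrt(C1 + b^2)


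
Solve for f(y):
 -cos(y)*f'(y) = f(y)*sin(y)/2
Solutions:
 f(y) = C1*sqrt(cos(y))


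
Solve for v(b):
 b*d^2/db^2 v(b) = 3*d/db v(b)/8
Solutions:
 v(b) = C1 + C2*b^(11/8)


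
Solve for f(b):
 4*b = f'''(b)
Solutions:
 f(b) = C1 + C2*b + C3*b^2 + b^4/6


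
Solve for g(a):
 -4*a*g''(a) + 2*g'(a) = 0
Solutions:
 g(a) = C1 + C2*a^(3/2)


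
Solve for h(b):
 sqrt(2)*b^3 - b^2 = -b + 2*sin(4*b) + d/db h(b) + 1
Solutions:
 h(b) = C1 + sqrt(2)*b^4/4 - b^3/3 + b^2/2 - b + cos(4*b)/2


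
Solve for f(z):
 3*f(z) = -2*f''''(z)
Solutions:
 f(z) = (C1*sin(6^(1/4)*z/2) + C2*cos(6^(1/4)*z/2))*exp(-6^(1/4)*z/2) + (C3*sin(6^(1/4)*z/2) + C4*cos(6^(1/4)*z/2))*exp(6^(1/4)*z/2)


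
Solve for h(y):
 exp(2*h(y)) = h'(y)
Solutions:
 h(y) = log(-sqrt(-1/(C1 + y))) - log(2)/2
 h(y) = log(-1/(C1 + y))/2 - log(2)/2


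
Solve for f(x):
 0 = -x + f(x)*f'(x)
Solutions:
 f(x) = -sqrt(C1 + x^2)
 f(x) = sqrt(C1 + x^2)


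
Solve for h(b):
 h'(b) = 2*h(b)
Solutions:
 h(b) = C1*exp(2*b)


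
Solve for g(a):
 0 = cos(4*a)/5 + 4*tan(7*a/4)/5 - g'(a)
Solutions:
 g(a) = C1 - 16*log(cos(7*a/4))/35 + sin(4*a)/20


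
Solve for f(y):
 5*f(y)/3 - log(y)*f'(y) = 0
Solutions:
 f(y) = C1*exp(5*li(y)/3)


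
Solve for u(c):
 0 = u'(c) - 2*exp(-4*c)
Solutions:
 u(c) = C1 - exp(-4*c)/2


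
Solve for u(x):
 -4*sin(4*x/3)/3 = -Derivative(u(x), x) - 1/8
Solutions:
 u(x) = C1 - x/8 - cos(4*x/3)


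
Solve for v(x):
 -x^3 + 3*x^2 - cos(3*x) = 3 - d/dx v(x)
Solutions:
 v(x) = C1 + x^4/4 - x^3 + 3*x + sin(3*x)/3


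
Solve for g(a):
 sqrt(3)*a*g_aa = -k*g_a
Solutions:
 g(a) = C1 + a^(-sqrt(3)*re(k)/3 + 1)*(C2*sin(sqrt(3)*log(a)*Abs(im(k))/3) + C3*cos(sqrt(3)*log(a)*im(k)/3))


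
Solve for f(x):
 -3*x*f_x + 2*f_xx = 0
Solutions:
 f(x) = C1 + C2*erfi(sqrt(3)*x/2)


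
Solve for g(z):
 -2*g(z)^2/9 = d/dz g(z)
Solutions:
 g(z) = 9/(C1 + 2*z)


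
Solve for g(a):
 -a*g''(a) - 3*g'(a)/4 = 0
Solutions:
 g(a) = C1 + C2*a^(1/4)


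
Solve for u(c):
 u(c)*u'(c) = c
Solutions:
 u(c) = -sqrt(C1 + c^2)
 u(c) = sqrt(C1 + c^2)


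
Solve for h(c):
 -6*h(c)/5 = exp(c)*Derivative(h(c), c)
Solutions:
 h(c) = C1*exp(6*exp(-c)/5)


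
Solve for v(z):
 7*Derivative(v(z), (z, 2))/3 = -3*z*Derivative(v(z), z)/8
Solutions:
 v(z) = C1 + C2*erf(3*sqrt(7)*z/28)


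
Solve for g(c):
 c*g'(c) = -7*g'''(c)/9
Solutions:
 g(c) = C1 + Integral(C2*airyai(-21^(2/3)*c/7) + C3*airybi(-21^(2/3)*c/7), c)


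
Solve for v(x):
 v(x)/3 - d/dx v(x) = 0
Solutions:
 v(x) = C1*exp(x/3)


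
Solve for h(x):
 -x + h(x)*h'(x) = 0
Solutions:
 h(x) = -sqrt(C1 + x^2)
 h(x) = sqrt(C1 + x^2)


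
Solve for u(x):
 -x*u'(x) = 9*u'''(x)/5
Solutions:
 u(x) = C1 + Integral(C2*airyai(-15^(1/3)*x/3) + C3*airybi(-15^(1/3)*x/3), x)


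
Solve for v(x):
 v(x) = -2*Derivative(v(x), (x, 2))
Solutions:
 v(x) = C1*sin(sqrt(2)*x/2) + C2*cos(sqrt(2)*x/2)


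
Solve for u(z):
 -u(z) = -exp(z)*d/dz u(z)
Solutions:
 u(z) = C1*exp(-exp(-z))


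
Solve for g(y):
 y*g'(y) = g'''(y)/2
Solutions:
 g(y) = C1 + Integral(C2*airyai(2^(1/3)*y) + C3*airybi(2^(1/3)*y), y)


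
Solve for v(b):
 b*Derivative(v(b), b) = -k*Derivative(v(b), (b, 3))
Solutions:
 v(b) = C1 + Integral(C2*airyai(b*(-1/k)^(1/3)) + C3*airybi(b*(-1/k)^(1/3)), b)


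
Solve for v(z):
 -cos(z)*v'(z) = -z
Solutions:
 v(z) = C1 + Integral(z/cos(z), z)


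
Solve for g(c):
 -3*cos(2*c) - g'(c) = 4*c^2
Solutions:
 g(c) = C1 - 4*c^3/3 - 3*sin(2*c)/2


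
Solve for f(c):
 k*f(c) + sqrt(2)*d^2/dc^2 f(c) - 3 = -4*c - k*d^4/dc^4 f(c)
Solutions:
 f(c) = C1*exp(-2^(3/4)*c*sqrt((-sqrt(1 - 2*k^2) - 1)/k)/2) + C2*exp(2^(3/4)*c*sqrt((-sqrt(1 - 2*k^2) - 1)/k)/2) + C3*exp(-2^(3/4)*c*sqrt((sqrt(1 - 2*k^2) - 1)/k)/2) + C4*exp(2^(3/4)*c*sqrt((sqrt(1 - 2*k^2) - 1)/k)/2) - 4*c/k + 3/k


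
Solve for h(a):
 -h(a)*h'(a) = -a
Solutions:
 h(a) = -sqrt(C1 + a^2)
 h(a) = sqrt(C1 + a^2)


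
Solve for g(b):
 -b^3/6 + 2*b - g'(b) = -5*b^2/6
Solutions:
 g(b) = C1 - b^4/24 + 5*b^3/18 + b^2


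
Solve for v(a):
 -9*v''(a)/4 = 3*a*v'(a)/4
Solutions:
 v(a) = C1 + C2*erf(sqrt(6)*a/6)


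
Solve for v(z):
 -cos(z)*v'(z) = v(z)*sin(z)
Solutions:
 v(z) = C1*cos(z)


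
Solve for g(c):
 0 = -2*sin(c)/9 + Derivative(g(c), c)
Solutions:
 g(c) = C1 - 2*cos(c)/9


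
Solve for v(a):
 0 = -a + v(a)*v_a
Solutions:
 v(a) = -sqrt(C1 + a^2)
 v(a) = sqrt(C1 + a^2)


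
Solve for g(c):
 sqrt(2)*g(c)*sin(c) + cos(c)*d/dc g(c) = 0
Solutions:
 g(c) = C1*cos(c)^(sqrt(2))


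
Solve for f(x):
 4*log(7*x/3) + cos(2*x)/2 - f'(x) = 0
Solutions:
 f(x) = C1 + 4*x*log(x) - 4*x*log(3) - 4*x + 4*x*log(7) + sin(2*x)/4


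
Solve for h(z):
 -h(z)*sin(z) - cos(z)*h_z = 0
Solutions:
 h(z) = C1*cos(z)


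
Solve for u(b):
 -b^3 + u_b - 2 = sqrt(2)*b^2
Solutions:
 u(b) = C1 + b^4/4 + sqrt(2)*b^3/3 + 2*b


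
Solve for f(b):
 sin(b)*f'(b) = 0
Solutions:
 f(b) = C1


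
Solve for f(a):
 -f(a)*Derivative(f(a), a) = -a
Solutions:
 f(a) = -sqrt(C1 + a^2)
 f(a) = sqrt(C1 + a^2)


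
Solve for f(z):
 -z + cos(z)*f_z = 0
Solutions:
 f(z) = C1 + Integral(z/cos(z), z)


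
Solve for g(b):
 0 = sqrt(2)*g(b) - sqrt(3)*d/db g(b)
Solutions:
 g(b) = C1*exp(sqrt(6)*b/3)


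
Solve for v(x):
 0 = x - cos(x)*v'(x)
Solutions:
 v(x) = C1 + Integral(x/cos(x), x)


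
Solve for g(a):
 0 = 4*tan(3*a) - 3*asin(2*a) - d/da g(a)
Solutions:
 g(a) = C1 - 3*a*asin(2*a) - 3*sqrt(1 - 4*a^2)/2 - 4*log(cos(3*a))/3


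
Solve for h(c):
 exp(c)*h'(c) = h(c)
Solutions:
 h(c) = C1*exp(-exp(-c))


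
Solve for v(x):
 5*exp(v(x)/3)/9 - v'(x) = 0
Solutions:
 v(x) = 3*log(-1/(C1 + 5*x)) + 9*log(3)


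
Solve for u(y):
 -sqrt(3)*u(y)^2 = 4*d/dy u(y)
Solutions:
 u(y) = 4/(C1 + sqrt(3)*y)


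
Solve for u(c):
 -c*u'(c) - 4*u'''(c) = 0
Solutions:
 u(c) = C1 + Integral(C2*airyai(-2^(1/3)*c/2) + C3*airybi(-2^(1/3)*c/2), c)


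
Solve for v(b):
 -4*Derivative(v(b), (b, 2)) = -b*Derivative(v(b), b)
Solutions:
 v(b) = C1 + C2*erfi(sqrt(2)*b/4)


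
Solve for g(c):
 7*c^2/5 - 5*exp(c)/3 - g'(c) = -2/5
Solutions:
 g(c) = C1 + 7*c^3/15 + 2*c/5 - 5*exp(c)/3


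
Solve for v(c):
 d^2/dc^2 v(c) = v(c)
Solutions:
 v(c) = C1*exp(-c) + C2*exp(c)


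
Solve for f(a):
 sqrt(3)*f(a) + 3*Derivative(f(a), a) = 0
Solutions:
 f(a) = C1*exp(-sqrt(3)*a/3)


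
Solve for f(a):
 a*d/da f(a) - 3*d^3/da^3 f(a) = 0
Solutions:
 f(a) = C1 + Integral(C2*airyai(3^(2/3)*a/3) + C3*airybi(3^(2/3)*a/3), a)


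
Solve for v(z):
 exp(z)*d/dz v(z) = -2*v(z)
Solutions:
 v(z) = C1*exp(2*exp(-z))


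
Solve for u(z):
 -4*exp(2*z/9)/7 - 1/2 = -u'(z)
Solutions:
 u(z) = C1 + z/2 + 18*exp(2*z/9)/7


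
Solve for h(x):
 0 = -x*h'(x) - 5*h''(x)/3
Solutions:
 h(x) = C1 + C2*erf(sqrt(30)*x/10)


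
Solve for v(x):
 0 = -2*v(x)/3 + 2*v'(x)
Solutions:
 v(x) = C1*exp(x/3)


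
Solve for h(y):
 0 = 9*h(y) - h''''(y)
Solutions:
 h(y) = C1*exp(-sqrt(3)*y) + C2*exp(sqrt(3)*y) + C3*sin(sqrt(3)*y) + C4*cos(sqrt(3)*y)


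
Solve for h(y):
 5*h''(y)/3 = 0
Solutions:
 h(y) = C1 + C2*y


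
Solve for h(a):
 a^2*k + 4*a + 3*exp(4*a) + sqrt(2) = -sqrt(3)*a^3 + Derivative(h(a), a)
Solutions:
 h(a) = C1 + sqrt(3)*a^4/4 + a^3*k/3 + 2*a^2 + sqrt(2)*a + 3*exp(4*a)/4


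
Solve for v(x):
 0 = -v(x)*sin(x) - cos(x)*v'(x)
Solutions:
 v(x) = C1*cos(x)


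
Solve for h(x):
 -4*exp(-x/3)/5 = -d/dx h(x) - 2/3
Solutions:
 h(x) = C1 - 2*x/3 - 12*exp(-x/3)/5


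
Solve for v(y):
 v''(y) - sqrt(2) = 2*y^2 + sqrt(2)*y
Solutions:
 v(y) = C1 + C2*y + y^4/6 + sqrt(2)*y^3/6 + sqrt(2)*y^2/2


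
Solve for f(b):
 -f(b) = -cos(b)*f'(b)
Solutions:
 f(b) = C1*sqrt(sin(b) + 1)/sqrt(sin(b) - 1)


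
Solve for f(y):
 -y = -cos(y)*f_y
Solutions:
 f(y) = C1 + Integral(y/cos(y), y)


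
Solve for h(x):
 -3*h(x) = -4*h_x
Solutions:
 h(x) = C1*exp(3*x/4)


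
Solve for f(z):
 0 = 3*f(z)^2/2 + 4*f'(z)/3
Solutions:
 f(z) = 8/(C1 + 9*z)


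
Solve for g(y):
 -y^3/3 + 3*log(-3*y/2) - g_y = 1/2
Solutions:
 g(y) = C1 - y^4/12 + 3*y*log(-y) + y*(-7/2 - 3*log(2) + 3*log(3))


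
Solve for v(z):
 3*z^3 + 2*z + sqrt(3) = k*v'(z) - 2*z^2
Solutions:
 v(z) = C1 + 3*z^4/(4*k) + 2*z^3/(3*k) + z^2/k + sqrt(3)*z/k


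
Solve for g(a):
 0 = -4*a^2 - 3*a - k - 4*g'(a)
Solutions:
 g(a) = C1 - a^3/3 - 3*a^2/8 - a*k/4


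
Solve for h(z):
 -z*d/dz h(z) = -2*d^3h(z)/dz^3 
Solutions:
 h(z) = C1 + Integral(C2*airyai(2^(2/3)*z/2) + C3*airybi(2^(2/3)*z/2), z)


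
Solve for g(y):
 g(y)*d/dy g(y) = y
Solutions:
 g(y) = -sqrt(C1 + y^2)
 g(y) = sqrt(C1 + y^2)


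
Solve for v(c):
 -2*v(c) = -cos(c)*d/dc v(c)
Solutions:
 v(c) = C1*(sin(c) + 1)/(sin(c) - 1)


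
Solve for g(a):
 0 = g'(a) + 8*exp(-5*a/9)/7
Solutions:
 g(a) = C1 + 72*exp(-5*a/9)/35


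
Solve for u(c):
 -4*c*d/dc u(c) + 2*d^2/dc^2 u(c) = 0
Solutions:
 u(c) = C1 + C2*erfi(c)


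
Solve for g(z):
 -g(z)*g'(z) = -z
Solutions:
 g(z) = -sqrt(C1 + z^2)
 g(z) = sqrt(C1 + z^2)


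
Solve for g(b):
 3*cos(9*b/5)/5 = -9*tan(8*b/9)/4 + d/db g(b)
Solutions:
 g(b) = C1 - 81*log(cos(8*b/9))/32 + sin(9*b/5)/3


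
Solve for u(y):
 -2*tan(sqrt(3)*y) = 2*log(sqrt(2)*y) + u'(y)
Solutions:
 u(y) = C1 - 2*y*log(y) - y*log(2) + 2*y + 2*sqrt(3)*log(cos(sqrt(3)*y))/3


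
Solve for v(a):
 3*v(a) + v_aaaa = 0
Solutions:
 v(a) = (C1*sin(sqrt(2)*3^(1/4)*a/2) + C2*cos(sqrt(2)*3^(1/4)*a/2))*exp(-sqrt(2)*3^(1/4)*a/2) + (C3*sin(sqrt(2)*3^(1/4)*a/2) + C4*cos(sqrt(2)*3^(1/4)*a/2))*exp(sqrt(2)*3^(1/4)*a/2)


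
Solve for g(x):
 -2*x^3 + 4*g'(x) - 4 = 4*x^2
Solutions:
 g(x) = C1 + x^4/8 + x^3/3 + x


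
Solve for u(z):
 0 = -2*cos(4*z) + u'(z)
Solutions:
 u(z) = C1 + sin(4*z)/2


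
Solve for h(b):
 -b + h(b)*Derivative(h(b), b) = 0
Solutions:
 h(b) = -sqrt(C1 + b^2)
 h(b) = sqrt(C1 + b^2)


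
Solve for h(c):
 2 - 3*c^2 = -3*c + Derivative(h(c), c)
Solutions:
 h(c) = C1 - c^3 + 3*c^2/2 + 2*c


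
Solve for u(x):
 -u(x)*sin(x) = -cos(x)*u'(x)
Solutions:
 u(x) = C1/cos(x)


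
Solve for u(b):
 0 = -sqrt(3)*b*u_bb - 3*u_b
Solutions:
 u(b) = C1 + C2*b^(1 - sqrt(3))


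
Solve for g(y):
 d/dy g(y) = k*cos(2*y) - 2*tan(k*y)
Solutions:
 g(y) = C1 + k*sin(2*y)/2 - 2*Piecewise((-log(cos(k*y))/k, Ne(k, 0)), (0, True))


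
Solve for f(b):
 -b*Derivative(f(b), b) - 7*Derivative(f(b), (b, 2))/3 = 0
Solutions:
 f(b) = C1 + C2*erf(sqrt(42)*b/14)


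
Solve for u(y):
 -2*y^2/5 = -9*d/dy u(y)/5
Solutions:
 u(y) = C1 + 2*y^3/27


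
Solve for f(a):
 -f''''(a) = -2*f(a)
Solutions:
 f(a) = C1*exp(-2^(1/4)*a) + C2*exp(2^(1/4)*a) + C3*sin(2^(1/4)*a) + C4*cos(2^(1/4)*a)


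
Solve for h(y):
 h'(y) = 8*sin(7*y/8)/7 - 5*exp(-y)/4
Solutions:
 h(y) = C1 - 64*cos(7*y/8)/49 + 5*exp(-y)/4


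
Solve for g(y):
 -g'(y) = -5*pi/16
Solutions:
 g(y) = C1 + 5*pi*y/16


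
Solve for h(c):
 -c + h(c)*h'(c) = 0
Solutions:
 h(c) = -sqrt(C1 + c^2)
 h(c) = sqrt(C1 + c^2)


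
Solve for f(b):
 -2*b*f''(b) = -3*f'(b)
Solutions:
 f(b) = C1 + C2*b^(5/2)


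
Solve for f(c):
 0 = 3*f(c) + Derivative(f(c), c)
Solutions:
 f(c) = C1*exp(-3*c)


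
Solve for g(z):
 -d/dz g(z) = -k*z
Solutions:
 g(z) = C1 + k*z^2/2


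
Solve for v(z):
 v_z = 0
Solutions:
 v(z) = C1


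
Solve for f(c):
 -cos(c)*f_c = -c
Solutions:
 f(c) = C1 + Integral(c/cos(c), c)


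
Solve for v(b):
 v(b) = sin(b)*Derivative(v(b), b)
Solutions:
 v(b) = C1*sqrt(cos(b) - 1)/sqrt(cos(b) + 1)


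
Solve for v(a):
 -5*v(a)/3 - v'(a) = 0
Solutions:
 v(a) = C1*exp(-5*a/3)


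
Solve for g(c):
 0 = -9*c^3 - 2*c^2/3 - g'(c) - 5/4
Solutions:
 g(c) = C1 - 9*c^4/4 - 2*c^3/9 - 5*c/4


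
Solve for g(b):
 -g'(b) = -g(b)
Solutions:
 g(b) = C1*exp(b)


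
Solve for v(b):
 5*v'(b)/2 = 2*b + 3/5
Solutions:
 v(b) = C1 + 2*b^2/5 + 6*b/25


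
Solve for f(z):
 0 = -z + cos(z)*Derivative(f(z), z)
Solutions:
 f(z) = C1 + Integral(z/cos(z), z)


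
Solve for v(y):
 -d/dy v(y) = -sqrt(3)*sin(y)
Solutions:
 v(y) = C1 - sqrt(3)*cos(y)


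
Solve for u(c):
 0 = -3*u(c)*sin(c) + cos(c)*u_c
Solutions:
 u(c) = C1/cos(c)^3


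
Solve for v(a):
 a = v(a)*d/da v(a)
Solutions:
 v(a) = -sqrt(C1 + a^2)
 v(a) = sqrt(C1 + a^2)


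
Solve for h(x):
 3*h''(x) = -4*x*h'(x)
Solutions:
 h(x) = C1 + C2*erf(sqrt(6)*x/3)


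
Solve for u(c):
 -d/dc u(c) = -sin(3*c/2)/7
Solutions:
 u(c) = C1 - 2*cos(3*c/2)/21


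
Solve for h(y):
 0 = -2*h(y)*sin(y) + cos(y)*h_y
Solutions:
 h(y) = C1/cos(y)^2


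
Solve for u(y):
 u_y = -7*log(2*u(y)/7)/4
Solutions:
 4*Integral(1/(log(_y) - log(7) + log(2)), (_y, u(y)))/7 = C1 - y


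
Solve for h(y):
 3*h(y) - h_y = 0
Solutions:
 h(y) = C1*exp(3*y)


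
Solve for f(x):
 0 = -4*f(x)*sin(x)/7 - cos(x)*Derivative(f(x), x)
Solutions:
 f(x) = C1*cos(x)^(4/7)


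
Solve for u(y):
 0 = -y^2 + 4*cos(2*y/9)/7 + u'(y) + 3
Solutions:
 u(y) = C1 + y^3/3 - 3*y - 18*sin(2*y/9)/7


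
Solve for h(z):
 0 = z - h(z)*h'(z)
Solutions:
 h(z) = -sqrt(C1 + z^2)
 h(z) = sqrt(C1 + z^2)


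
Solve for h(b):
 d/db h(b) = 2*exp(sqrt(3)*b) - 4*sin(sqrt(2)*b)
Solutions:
 h(b) = C1 + 2*sqrt(3)*exp(sqrt(3)*b)/3 + 2*sqrt(2)*cos(sqrt(2)*b)


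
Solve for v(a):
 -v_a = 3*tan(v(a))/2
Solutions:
 v(a) = pi - asin(C1*exp(-3*a/2))
 v(a) = asin(C1*exp(-3*a/2))


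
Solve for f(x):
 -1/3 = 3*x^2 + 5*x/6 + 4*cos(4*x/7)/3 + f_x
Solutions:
 f(x) = C1 - x^3 - 5*x^2/12 - x/3 - 7*sin(4*x/7)/3


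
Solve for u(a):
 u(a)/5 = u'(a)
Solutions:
 u(a) = C1*exp(a/5)


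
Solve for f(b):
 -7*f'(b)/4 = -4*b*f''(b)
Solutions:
 f(b) = C1 + C2*b^(23/16)


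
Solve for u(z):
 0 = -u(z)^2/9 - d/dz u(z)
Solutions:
 u(z) = 9/(C1 + z)


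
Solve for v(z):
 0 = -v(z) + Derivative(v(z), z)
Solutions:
 v(z) = C1*exp(z)


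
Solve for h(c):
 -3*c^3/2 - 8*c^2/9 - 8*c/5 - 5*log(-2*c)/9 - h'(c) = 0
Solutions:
 h(c) = C1 - 3*c^4/8 - 8*c^3/27 - 4*c^2/5 - 5*c*log(-c)/9 + 5*c*(1 - log(2))/9


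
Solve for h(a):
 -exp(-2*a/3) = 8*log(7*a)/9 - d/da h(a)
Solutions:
 h(a) = C1 + 8*a*log(a)/9 + 8*a*(-1 + log(7))/9 - 3*exp(-2*a/3)/2


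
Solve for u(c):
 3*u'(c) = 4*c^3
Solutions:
 u(c) = C1 + c^4/3


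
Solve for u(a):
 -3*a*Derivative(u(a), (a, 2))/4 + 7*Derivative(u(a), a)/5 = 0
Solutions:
 u(a) = C1 + C2*a^(43/15)


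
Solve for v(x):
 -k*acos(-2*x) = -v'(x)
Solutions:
 v(x) = C1 + k*(x*acos(-2*x) + sqrt(1 - 4*x^2)/2)


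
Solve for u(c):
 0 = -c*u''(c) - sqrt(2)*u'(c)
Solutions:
 u(c) = C1 + C2*c^(1 - sqrt(2))


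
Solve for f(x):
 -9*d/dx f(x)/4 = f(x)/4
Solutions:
 f(x) = C1*exp(-x/9)


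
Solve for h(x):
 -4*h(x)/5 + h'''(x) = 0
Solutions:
 h(x) = C3*exp(10^(2/3)*x/5) + (C1*sin(10^(2/3)*sqrt(3)*x/10) + C2*cos(10^(2/3)*sqrt(3)*x/10))*exp(-10^(2/3)*x/10)


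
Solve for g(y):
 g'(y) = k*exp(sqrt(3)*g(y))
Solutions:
 g(y) = sqrt(3)*(2*log(-1/(C1 + k*y)) - log(3))/6


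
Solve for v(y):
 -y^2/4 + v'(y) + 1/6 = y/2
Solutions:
 v(y) = C1 + y^3/12 + y^2/4 - y/6


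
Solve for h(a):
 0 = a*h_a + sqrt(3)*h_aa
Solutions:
 h(a) = C1 + C2*erf(sqrt(2)*3^(3/4)*a/6)


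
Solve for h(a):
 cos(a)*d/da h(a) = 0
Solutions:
 h(a) = C1


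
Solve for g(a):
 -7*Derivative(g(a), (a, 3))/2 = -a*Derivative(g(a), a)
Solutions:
 g(a) = C1 + Integral(C2*airyai(2^(1/3)*7^(2/3)*a/7) + C3*airybi(2^(1/3)*7^(2/3)*a/7), a)


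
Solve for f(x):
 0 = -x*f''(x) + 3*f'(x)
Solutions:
 f(x) = C1 + C2*x^4


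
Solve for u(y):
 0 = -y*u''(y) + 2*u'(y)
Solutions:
 u(y) = C1 + C2*y^3


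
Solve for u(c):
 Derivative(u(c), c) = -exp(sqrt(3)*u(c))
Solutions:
 u(c) = sqrt(3)*(2*log(1/(C1 + c)) - log(3))/6


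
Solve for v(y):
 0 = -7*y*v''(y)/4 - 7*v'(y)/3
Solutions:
 v(y) = C1 + C2/y^(1/3)


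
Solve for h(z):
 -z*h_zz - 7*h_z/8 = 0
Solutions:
 h(z) = C1 + C2*z^(1/8)


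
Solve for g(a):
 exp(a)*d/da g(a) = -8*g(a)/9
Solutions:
 g(a) = C1*exp(8*exp(-a)/9)


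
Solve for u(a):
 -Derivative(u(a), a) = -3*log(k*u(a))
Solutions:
 li(k*u(a))/k = C1 + 3*a


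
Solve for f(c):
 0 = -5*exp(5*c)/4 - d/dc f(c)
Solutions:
 f(c) = C1 - exp(5*c)/4


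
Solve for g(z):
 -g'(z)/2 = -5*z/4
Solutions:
 g(z) = C1 + 5*z^2/4


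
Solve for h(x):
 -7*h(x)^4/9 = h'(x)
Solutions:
 h(x) = 3^(1/3)*(1/(C1 + 7*x))^(1/3)
 h(x) = (-3^(1/3) - 3^(5/6)*I)*(1/(C1 + 7*x))^(1/3)/2
 h(x) = (-3^(1/3) + 3^(5/6)*I)*(1/(C1 + 7*x))^(1/3)/2


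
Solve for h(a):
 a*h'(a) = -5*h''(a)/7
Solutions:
 h(a) = C1 + C2*erf(sqrt(70)*a/10)


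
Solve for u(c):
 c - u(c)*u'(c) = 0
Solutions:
 u(c) = -sqrt(C1 + c^2)
 u(c) = sqrt(C1 + c^2)


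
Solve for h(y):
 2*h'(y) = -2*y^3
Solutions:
 h(y) = C1 - y^4/4


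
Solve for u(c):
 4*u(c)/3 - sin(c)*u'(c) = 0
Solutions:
 u(c) = C1*(cos(c) - 1)^(2/3)/(cos(c) + 1)^(2/3)


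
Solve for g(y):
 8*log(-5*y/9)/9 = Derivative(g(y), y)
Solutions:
 g(y) = C1 + 8*y*log(-y)/9 + 8*y*(-2*log(3) - 1 + log(5))/9


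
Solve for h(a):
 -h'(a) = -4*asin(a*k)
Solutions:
 h(a) = C1 + 4*Piecewise((a*asin(a*k) + sqrt(-a^2*k^2 + 1)/k, Ne(k, 0)), (0, True))


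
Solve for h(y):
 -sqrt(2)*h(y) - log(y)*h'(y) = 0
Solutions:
 h(y) = C1*exp(-sqrt(2)*li(y))


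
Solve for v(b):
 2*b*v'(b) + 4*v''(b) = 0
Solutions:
 v(b) = C1 + C2*erf(b/2)


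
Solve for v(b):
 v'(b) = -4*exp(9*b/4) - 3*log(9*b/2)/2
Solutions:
 v(b) = C1 - 3*b*log(b)/2 + b*(-3*log(3) + 3*log(2)/2 + 3/2) - 16*exp(9*b/4)/9


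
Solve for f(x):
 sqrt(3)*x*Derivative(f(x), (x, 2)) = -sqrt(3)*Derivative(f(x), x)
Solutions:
 f(x) = C1 + C2*log(x)


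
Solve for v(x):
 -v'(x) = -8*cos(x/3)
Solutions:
 v(x) = C1 + 24*sin(x/3)


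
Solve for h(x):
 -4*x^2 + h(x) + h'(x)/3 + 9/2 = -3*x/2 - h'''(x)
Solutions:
 h(x) = C1*exp(2^(1/3)*x*(-2/(27 + sqrt(733))^(1/3) + 2^(1/3)*(27 + sqrt(733))^(1/3))/12)*sin(2^(1/3)*sqrt(3)*x*(2/(27 + sqrt(733))^(1/3) + 2^(1/3)*(27 + sqrt(733))^(1/3))/12) + C2*exp(2^(1/3)*x*(-2/(27 + sqrt(733))^(1/3) + 2^(1/3)*(27 + sqrt(733))^(1/3))/12)*cos(2^(1/3)*sqrt(3)*x*(2/(27 + sqrt(733))^(1/3) + 2^(1/3)*(27 + sqrt(733))^(1/3))/12) + C3*exp(-2^(1/3)*x*(-2/(27 + sqrt(733))^(1/3) + 2^(1/3)*(27 + sqrt(733))^(1/3))/6) + 4*x^2 - 25*x/6 - 28/9


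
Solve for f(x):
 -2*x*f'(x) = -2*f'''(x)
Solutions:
 f(x) = C1 + Integral(C2*airyai(x) + C3*airybi(x), x)


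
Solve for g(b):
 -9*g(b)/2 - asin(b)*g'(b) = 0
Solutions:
 g(b) = C1*exp(-9*Integral(1/asin(b), b)/2)


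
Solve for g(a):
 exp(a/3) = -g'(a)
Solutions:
 g(a) = C1 - 3*exp(a/3)


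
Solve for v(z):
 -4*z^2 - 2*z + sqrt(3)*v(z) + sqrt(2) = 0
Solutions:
 v(z) = 4*sqrt(3)*z^2/3 + 2*sqrt(3)*z/3 - sqrt(6)/3


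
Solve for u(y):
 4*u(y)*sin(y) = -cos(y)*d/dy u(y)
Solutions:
 u(y) = C1*cos(y)^4


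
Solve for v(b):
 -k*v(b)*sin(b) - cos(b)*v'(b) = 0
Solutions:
 v(b) = C1*exp(k*log(cos(b)))


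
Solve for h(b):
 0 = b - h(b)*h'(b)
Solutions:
 h(b) = -sqrt(C1 + b^2)
 h(b) = sqrt(C1 + b^2)


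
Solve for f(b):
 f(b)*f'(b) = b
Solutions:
 f(b) = -sqrt(C1 + b^2)
 f(b) = sqrt(C1 + b^2)


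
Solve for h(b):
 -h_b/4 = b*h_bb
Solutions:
 h(b) = C1 + C2*b^(3/4)


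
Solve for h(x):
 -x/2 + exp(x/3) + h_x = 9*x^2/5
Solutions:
 h(x) = C1 + 3*x^3/5 + x^2/4 - 3*exp(x/3)


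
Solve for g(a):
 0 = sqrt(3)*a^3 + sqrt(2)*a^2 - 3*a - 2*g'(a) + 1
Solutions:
 g(a) = C1 + sqrt(3)*a^4/8 + sqrt(2)*a^3/6 - 3*a^2/4 + a/2


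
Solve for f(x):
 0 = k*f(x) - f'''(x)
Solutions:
 f(x) = C1*exp(k^(1/3)*x) + C2*exp(k^(1/3)*x*(-1 + sqrt(3)*I)/2) + C3*exp(-k^(1/3)*x*(1 + sqrt(3)*I)/2)


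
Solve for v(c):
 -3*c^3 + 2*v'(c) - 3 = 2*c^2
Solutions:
 v(c) = C1 + 3*c^4/8 + c^3/3 + 3*c/2


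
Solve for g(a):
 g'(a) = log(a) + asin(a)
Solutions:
 g(a) = C1 + a*log(a) + a*asin(a) - a + sqrt(1 - a^2)


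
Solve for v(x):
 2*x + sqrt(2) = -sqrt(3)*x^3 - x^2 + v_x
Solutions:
 v(x) = C1 + sqrt(3)*x^4/4 + x^3/3 + x^2 + sqrt(2)*x


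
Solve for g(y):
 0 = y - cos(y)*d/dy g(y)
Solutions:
 g(y) = C1 + Integral(y/cos(y), y)


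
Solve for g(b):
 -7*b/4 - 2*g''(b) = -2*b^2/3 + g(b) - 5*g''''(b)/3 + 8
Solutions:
 g(b) = C1*exp(-sqrt(5)*b*sqrt(3 + 2*sqrt(6))/5) + C2*exp(sqrt(5)*b*sqrt(3 + 2*sqrt(6))/5) + C3*sin(sqrt(5)*b*sqrt(-3 + 2*sqrt(6))/5) + C4*cos(sqrt(5)*b*sqrt(-3 + 2*sqrt(6))/5) + 2*b^2/3 - 7*b/4 - 32/3


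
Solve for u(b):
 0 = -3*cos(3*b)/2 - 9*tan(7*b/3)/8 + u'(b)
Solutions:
 u(b) = C1 - 27*log(cos(7*b/3))/56 + sin(3*b)/2


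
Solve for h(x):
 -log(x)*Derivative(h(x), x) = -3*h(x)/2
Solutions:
 h(x) = C1*exp(3*li(x)/2)


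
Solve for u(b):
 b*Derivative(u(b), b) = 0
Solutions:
 u(b) = C1


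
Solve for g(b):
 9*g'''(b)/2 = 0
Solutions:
 g(b) = C1 + C2*b + C3*b^2


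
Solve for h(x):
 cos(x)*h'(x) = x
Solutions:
 h(x) = C1 + Integral(x/cos(x), x)


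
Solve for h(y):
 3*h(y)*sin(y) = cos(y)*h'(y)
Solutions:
 h(y) = C1/cos(y)^3


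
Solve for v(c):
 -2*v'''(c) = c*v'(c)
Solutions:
 v(c) = C1 + Integral(C2*airyai(-2^(2/3)*c/2) + C3*airybi(-2^(2/3)*c/2), c)


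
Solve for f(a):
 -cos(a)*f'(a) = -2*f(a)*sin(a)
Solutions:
 f(a) = C1/cos(a)^2


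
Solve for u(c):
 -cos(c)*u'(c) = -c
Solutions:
 u(c) = C1 + Integral(c/cos(c), c)


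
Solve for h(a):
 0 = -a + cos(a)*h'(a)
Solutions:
 h(a) = C1 + Integral(a/cos(a), a)


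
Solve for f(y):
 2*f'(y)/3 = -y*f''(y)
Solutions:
 f(y) = C1 + C2*y^(1/3)


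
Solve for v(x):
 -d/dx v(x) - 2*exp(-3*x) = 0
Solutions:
 v(x) = C1 + 2*exp(-3*x)/3


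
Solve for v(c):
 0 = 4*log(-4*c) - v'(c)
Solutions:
 v(c) = C1 + 4*c*log(-c) + 4*c*(-1 + 2*log(2))


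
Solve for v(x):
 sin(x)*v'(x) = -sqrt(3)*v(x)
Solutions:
 v(x) = C1*(cos(x) + 1)^(sqrt(3)/2)/(cos(x) - 1)^(sqrt(3)/2)


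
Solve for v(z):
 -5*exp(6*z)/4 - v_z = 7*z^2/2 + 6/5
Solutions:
 v(z) = C1 - 7*z^3/6 - 6*z/5 - 5*exp(6*z)/24


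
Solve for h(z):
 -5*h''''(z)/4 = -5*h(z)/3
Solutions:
 h(z) = C1*exp(-sqrt(2)*3^(3/4)*z/3) + C2*exp(sqrt(2)*3^(3/4)*z/3) + C3*sin(sqrt(2)*3^(3/4)*z/3) + C4*cos(sqrt(2)*3^(3/4)*z/3)


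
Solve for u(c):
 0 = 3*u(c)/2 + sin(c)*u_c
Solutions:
 u(c) = C1*(cos(c) + 1)^(3/4)/(cos(c) - 1)^(3/4)


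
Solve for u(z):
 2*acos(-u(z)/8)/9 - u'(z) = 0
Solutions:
 Integral(1/acos(-_y/8), (_y, u(z))) = C1 + 2*z/9


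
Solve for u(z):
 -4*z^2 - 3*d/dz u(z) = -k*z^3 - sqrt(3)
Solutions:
 u(z) = C1 + k*z^4/12 - 4*z^3/9 + sqrt(3)*z/3


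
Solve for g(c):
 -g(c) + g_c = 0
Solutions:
 g(c) = C1*exp(c)


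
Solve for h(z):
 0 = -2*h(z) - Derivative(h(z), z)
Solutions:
 h(z) = C1*exp(-2*z)


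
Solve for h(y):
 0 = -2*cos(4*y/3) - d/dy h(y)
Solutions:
 h(y) = C1 - 3*sin(4*y/3)/2


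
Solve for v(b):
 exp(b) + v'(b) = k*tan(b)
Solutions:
 v(b) = C1 - k*log(cos(b)) - exp(b)


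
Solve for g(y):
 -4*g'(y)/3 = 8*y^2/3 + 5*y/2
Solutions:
 g(y) = C1 - 2*y^3/3 - 15*y^2/16


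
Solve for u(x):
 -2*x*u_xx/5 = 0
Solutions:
 u(x) = C1 + C2*x


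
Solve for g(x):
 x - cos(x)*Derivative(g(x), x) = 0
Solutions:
 g(x) = C1 + Integral(x/cos(x), x)


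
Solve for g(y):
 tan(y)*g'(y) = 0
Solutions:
 g(y) = C1


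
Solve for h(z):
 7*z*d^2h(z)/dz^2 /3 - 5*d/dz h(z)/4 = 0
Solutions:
 h(z) = C1 + C2*z^(43/28)


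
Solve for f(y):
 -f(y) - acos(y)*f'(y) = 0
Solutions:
 f(y) = C1*exp(-Integral(1/acos(y), y))


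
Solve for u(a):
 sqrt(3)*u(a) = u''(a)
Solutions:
 u(a) = C1*exp(-3^(1/4)*a) + C2*exp(3^(1/4)*a)
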